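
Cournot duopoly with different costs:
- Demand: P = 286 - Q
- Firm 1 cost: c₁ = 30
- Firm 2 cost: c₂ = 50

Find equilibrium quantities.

q₁* = 92.0, q₂* = 72.0

Work:
Reaction: q₁ = (286 - 30 - q₂)/2
Reaction: q₂ = (286 - 50 - q₁)/2
Solve simultaneously:
q₁* = (286 - 2×30 + 50)/3 = 92.0
q₂* = (286 - 2×50 + 30)/3 = 72.0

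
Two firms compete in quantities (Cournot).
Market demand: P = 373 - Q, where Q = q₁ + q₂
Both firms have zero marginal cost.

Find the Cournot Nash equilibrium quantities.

q₁* = q₂* = 124.33; P* = 124.33

Work:
Profit: π_i = P·q_i = (a - q_i - q_j)·q_i
FOC: ∂π_i/∂q_i = a - 2q_i - q_j = 0
Reaction function: q_i = (373 - q_j)/2
Symmetry: q* = 373/3 = 124.33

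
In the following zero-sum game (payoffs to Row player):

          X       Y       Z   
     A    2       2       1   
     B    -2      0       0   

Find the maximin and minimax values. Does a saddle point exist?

Maximin = 1, Minimax = 1, Saddle: True

Work:
Row minimums: [1, -2] → maximin = 1
Column maximums: [2, 2, 1] → minimax = 1
Saddle point exists! Game value = 1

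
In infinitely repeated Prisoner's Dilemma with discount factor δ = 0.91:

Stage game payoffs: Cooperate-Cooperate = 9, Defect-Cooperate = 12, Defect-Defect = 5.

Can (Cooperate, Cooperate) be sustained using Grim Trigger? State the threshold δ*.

δ* = 0.4286; since δ = 0.91 ≥ 0.4286, cooperation can be sustained

Work:
For Grim Trigger:
Cooperate forever: 9/(1-δ)
Defect then punished: 12 + 5·δ/(1-δ)
Need: 9/(1-δ) ≥ 12 + 5·δ/(1-δ)
Solving: δ ≥ (T-R)/(T-P) = (12-9)/(12-5) = 0.4286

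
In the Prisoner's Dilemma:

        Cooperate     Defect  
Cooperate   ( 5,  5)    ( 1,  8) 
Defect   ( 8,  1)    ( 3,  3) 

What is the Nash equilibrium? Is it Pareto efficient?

(Defect, Defect) is NE; not Pareto efficient

Work:
Defect dominates Cooperate for both players:
If P2 cooperates: Defect (8) > Cooperate (5)
If P2 defects: Defect (3) > Cooperate (1)
NE: (Defect, Defect) with payoff (3, 3)
But (Cooperate, Cooperate) = (5, 5) Pareto dominates (3, 3)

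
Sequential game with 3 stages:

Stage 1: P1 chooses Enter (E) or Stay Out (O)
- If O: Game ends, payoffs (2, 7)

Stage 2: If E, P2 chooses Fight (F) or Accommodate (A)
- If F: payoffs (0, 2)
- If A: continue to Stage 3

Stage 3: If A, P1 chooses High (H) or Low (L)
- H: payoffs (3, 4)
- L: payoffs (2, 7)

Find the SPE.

SPE: (E, A, H); Outcome (3, 4)

Work:
Stage 3: P1 chooses H (3 vs 2)
Stage 2: P2: F->2, A->4 (anticipating H). Choose A
Stage 1: P1: O->2, E->3 (anticipating A, H). Choose E
SPE path: E -> A -> H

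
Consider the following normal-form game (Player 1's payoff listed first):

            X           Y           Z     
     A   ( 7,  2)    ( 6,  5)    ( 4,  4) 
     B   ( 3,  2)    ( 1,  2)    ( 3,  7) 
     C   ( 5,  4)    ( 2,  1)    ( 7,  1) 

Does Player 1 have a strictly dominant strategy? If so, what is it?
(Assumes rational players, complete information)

No strictly dominant strategy exists for Player 1

Work:
A strategy strictly dominates another if it gives a strictly higher payoff against every opponent action. Compare each pair of P1's strategies column-by-column:
  A vs B: [7 vs 3, 6 vs 1, 4 vs 3] → A strictly dominates B
  A vs C: [7 vs 5, 6 vs 2, 4 vs 7] → A does not strictly dominate C (column Z: 4 ≤ 7)
  B vs A: [3 vs 7, 1 vs 6, 3 vs 4] → B does not strictly dominate A (column X: 3 ≤ 7)
  B vs C: [3 vs 5, 1 vs 2, 3 vs 7] → B does not strictly dominate C (column X: 3 ≤ 5)
  C vs A: [5 vs 7, 2 vs 6, 7 vs 4] → C does not strictly dominate A (column X: 5 ≤ 7)
  C vs B: [5 vs 3, 2 vs 1, 7 vs 3] → C strictly dominates B
No single strategy strictly dominates all others → no strictly dominant strategy.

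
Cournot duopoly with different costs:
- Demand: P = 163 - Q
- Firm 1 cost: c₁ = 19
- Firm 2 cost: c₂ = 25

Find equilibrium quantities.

q₁* = 50.0, q₂* = 44.0

Work:
Reaction: q₁ = (163 - 19 - q₂)/2
Reaction: q₂ = (163 - 25 - q₁)/2
Solve simultaneously:
q₁* = (163 - 2×19 + 25)/3 = 50.0
q₂* = (163 - 2×25 + 19)/3 = 44.0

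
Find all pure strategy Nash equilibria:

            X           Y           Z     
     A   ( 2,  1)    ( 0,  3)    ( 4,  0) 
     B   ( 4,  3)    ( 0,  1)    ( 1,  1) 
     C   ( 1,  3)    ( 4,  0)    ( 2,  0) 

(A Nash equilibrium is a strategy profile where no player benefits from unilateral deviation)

Nash equilibrium: (B, X)

Work:
Best responses:
  P1 vs X: payoffs [2, 4, 1] → best response B (payoff 4)
  P1 vs Y: payoffs [0, 0, 4] → best response C (payoff 4)
  P1 vs Z: payoffs [4, 1, 2] → best response A (payoff 4)
  P2 vs A: payoffs [1, 3, 0] → best response Y (payoff 3)
  P2 vs B: payoffs [3, 1, 1] → best response X (payoff 3)
  P2 vs C: payoffs [3, 0, 0] → best response X (payoff 3)
Mutual best responses: (B,X) → Nash equilibria.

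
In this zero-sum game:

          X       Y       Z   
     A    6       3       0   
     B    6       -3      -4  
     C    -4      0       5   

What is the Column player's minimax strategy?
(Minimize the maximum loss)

Column should play Y, value = 3

Work:
Column player minimizes Row's maximum payoff:
Column X: max payoff to Row = 6
Column Y: max payoff to Row = 3
Column Z: max payoff to Row = 5
Minimum is 3, achieved by column Y.
Minimax strategy: Y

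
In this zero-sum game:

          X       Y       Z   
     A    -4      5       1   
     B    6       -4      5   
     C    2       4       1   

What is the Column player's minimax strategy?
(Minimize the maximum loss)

Column should play Y or Z (all achieve the minimum), value = 5

Work:
Column player minimizes Row's maximum payoff:
Column X: max payoff to Row = 6
Column Y: max payoff to Row = 5
Column Z: max payoff to Row = 5
Minimum is 5, achieved by columns Y, Z (tied).
Each of Y or Z is a minimax strategy.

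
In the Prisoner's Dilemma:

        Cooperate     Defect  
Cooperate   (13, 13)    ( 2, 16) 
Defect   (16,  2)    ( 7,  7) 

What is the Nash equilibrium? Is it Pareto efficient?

(Defect, Defect) is NE; not Pareto efficient

Work:
Defect dominates Cooperate for both players:
If P2 cooperates: Defect (16) > Cooperate (13)
If P2 defects: Defect (7) > Cooperate (2)
NE: (Defect, Defect) with payoff (7, 7)
But (Cooperate, Cooperate) = (13, 13) Pareto dominates (7, 7)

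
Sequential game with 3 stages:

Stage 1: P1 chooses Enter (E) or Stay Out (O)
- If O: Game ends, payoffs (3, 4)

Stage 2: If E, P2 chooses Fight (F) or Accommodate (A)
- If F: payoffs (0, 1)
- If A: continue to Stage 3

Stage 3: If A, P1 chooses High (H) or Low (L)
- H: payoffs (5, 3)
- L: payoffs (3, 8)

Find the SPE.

SPE: (E, A, H); Outcome (5, 3)

Work:
Stage 3: P1 chooses H (5 vs 3)
Stage 2: P2: F->1, A->3 (anticipating H). Choose A
Stage 1: P1: O->3, E->5 (anticipating A, H). Choose E
SPE path: E -> A -> H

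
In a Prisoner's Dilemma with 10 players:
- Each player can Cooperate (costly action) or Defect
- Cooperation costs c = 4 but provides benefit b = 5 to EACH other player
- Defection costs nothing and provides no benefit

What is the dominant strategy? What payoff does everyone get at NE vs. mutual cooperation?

Dominant: Defect; NE payoff = 0; Coop payoff = 41

Work:
Defect dominates (saves cost c = 4, benefit to others is external)
NE: All defect → everyone gets 0
If all cooperate: each receives (9)×5 - 4 = 41
Social dilemma: 41 > 0 but NE gives 0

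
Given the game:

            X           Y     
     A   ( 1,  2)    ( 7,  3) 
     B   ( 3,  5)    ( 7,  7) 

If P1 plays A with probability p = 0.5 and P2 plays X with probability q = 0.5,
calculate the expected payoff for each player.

E[P1] = 4.5, E[P2] = 4.25

Work:
E[P1] = p·q·π₁(A,X) + p·(1-q)·π₁(A,Y) + (1-p)·q·π₁(B,X) + (1-p)·(1-q)·π₁(B,Y)
= 0.5·0.5·1 + 0.5·0.5·7 + 0.5·0.5·3 + 0.5·0.5·7
= 4.5

E[P2] = 4.25 (similar calculation)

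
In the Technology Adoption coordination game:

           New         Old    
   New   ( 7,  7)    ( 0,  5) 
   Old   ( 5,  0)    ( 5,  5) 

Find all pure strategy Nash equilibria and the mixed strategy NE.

Pure NE: (New, New) and (Old, Old); Mixed NE: p = 0.7143, q = 0.7143

Work:
Check pure NE:
(New, New): (7, 7) - no unilateral deviation beneficial
(Old, Old): (5, 5) - no unilateral deviation beneficial
Mixed NE: P1 plays New with p = 0.7143, P2 plays New with q = 0.7143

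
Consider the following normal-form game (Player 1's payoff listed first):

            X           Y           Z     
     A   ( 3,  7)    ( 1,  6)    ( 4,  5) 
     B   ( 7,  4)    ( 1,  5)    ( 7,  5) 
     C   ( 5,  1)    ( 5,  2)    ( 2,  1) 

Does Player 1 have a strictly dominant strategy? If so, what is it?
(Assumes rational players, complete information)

No strictly dominant strategy exists for Player 1

Work:
A strategy strictly dominates another if it gives a strictly higher payoff against every opponent action. Compare each pair of P1's strategies column-by-column:
  A vs B: [3 vs 7, 1 vs 1, 4 vs 7] → A does not strictly dominate B (column X: 3 ≤ 7)
  A vs C: [3 vs 5, 1 vs 5, 4 vs 2] → A does not strictly dominate C (column X: 3 ≤ 5)
  B vs A: [7 vs 3, 1 vs 1, 7 vs 4] → B does not strictly dominate A (column Y: 1 ≤ 1)
  B vs C: [7 vs 5, 1 vs 5, 7 vs 2] → B does not strictly dominate C (column Y: 1 ≤ 5)
  C vs A: [5 vs 3, 5 vs 1, 2 vs 4] → C does not strictly dominate A (column Z: 2 ≤ 4)
  C vs B: [5 vs 7, 5 vs 1, 2 vs 7] → C does not strictly dominate B (column X: 5 ≤ 7)
No single strategy strictly dominates all others → no strictly dominant strategy.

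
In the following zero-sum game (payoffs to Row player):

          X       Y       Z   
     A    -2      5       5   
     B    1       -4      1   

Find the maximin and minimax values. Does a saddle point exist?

Maximin = -2, Minimax = 1, Saddle: False

Work:
Row minimums: [-2, -4] → maximin = -2
Column maximums: [1, 5, 5] → minimax = 1
No saddle point (maximin ≠ minimax). Mixed strategy needed.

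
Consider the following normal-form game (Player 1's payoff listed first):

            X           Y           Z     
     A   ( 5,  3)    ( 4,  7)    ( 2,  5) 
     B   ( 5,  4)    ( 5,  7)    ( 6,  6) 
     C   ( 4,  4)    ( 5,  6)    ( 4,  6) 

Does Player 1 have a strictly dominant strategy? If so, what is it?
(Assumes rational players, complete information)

No strictly dominant strategy exists for Player 1

Work:
A strategy strictly dominates another if it gives a strictly higher payoff against every opponent action. Compare each pair of P1's strategies column-by-column:
  A vs B: [5 vs 5, 4 vs 5, 2 vs 6] → A does not strictly dominate B (column X: 5 ≤ 5)
  A vs C: [5 vs 4, 4 vs 5, 2 vs 4] → A does not strictly dominate C (column Y: 4 ≤ 5)
  B vs A: [5 vs 5, 5 vs 4, 6 vs 2] → B does not strictly dominate A (column X: 5 ≤ 5)
  B vs C: [5 vs 4, 5 vs 5, 6 vs 4] → B does not strictly dominate C (column Y: 5 ≤ 5)
  C vs A: [4 vs 5, 5 vs 4, 4 vs 2] → C does not strictly dominate A (column X: 4 ≤ 5)
  C vs B: [4 vs 5, 5 vs 5, 4 vs 6] → C does not strictly dominate B (column X: 4 ≤ 5)
No single strategy strictly dominates all others → no strictly dominant strategy.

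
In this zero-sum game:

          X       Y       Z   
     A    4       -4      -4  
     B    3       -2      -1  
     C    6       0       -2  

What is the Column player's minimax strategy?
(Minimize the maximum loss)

Column should play Z, value = -1

Work:
Column player minimizes Row's maximum payoff:
Column X: max payoff to Row = 6
Column Y: max payoff to Row = 0
Column Z: max payoff to Row = -1
Minimum is -1, achieved by column Z.
Minimax strategy: Z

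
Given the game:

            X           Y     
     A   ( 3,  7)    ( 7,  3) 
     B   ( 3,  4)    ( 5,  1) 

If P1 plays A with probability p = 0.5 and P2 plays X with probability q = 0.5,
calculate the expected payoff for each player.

E[P1] = 4.5, E[P2] = 3.75

Work:
E[P1] = p·q·π₁(A,X) + p·(1-q)·π₁(A,Y) + (1-p)·q·π₁(B,X) + (1-p)·(1-q)·π₁(B,Y)
= 0.5·0.5·3 + 0.5·0.5·7 + 0.5·0.5·3 + 0.5·0.5·5
= 4.5

E[P2] = 3.75 (similar calculation)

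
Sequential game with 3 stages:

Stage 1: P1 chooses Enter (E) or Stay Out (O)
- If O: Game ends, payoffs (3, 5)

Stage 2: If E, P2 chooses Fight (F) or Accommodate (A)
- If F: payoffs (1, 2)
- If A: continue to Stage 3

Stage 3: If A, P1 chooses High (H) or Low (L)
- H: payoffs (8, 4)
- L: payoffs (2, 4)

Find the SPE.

SPE: (E, A, H); Outcome (8, 4)

Work:
Stage 3: P1 chooses H (8 vs 2)
Stage 2: P2: F->2, A->4 (anticipating H). Choose A
Stage 1: P1: O->3, E->8 (anticipating A, H). Choose E
SPE path: E -> A -> H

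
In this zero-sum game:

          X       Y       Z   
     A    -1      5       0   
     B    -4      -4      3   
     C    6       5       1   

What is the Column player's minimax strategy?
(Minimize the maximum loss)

Column should play Z, value = 3

Work:
Column player minimizes Row's maximum payoff:
Column X: max payoff to Row = 6
Column Y: max payoff to Row = 5
Column Z: max payoff to Row = 3
Minimum is 3, achieved by column Z.
Minimax strategy: Z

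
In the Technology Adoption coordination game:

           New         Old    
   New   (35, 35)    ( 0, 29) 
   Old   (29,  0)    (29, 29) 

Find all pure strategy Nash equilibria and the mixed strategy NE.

Pure NE: (New, New) and (Old, Old); Mixed NE: p = 0.8286, q = 0.8286

Work:
Check pure NE:
(New, New): (35, 35) - no unilateral deviation beneficial
(Old, Old): (29, 29) - no unilateral deviation beneficial
Mixed NE: P1 plays New with p = 0.8286, P2 plays New with q = 0.8286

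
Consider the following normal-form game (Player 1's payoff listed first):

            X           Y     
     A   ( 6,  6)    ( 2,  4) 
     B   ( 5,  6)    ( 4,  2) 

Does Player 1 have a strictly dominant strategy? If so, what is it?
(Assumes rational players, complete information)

No strictly dominant strategy exists for Player 1

Work:
A strategy strictly dominates another if it gives a strictly higher payoff against every opponent action. Compare each pair of P1's strategies column-by-column:
  A vs B: [6 vs 5, 2 vs 4] → A does not strictly dominate B (column Y: 2 ≤ 4)
  B vs A: [5 vs 6, 4 vs 2] → B does not strictly dominate A (column X: 5 ≤ 6)
No single strategy strictly dominates all others → no strictly dominant strategy.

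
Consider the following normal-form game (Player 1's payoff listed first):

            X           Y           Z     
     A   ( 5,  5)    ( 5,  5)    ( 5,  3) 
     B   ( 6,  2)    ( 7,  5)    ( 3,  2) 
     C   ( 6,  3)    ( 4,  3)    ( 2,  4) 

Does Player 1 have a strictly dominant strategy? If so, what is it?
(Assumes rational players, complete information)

No strictly dominant strategy exists for Player 1

Work:
A strategy strictly dominates another if it gives a strictly higher payoff against every opponent action. Compare each pair of P1's strategies column-by-column:
  A vs B: [5 vs 6, 5 vs 7, 5 vs 3] → A does not strictly dominate B (column X: 5 ≤ 6)
  A vs C: [5 vs 6, 5 vs 4, 5 vs 2] → A does not strictly dominate C (column X: 5 ≤ 6)
  B vs A: [6 vs 5, 7 vs 5, 3 vs 5] → B does not strictly dominate A (column Z: 3 ≤ 5)
  B vs C: [6 vs 6, 7 vs 4, 3 vs 2] → B does not strictly dominate C (column X: 6 ≤ 6)
  C vs A: [6 vs 5, 4 vs 5, 2 vs 5] → C does not strictly dominate A (column Y: 4 ≤ 5)
  C vs B: [6 vs 6, 4 vs 7, 2 vs 3] → C does not strictly dominate B (column X: 6 ≤ 6)
No single strategy strictly dominates all others → no strictly dominant strategy.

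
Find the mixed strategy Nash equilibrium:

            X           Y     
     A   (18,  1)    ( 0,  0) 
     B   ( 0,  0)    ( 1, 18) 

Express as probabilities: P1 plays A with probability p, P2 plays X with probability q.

p = 0.9474, q = 0.0526

Work:
Find probabilities that make opponent indifferent:
P2 chooses q to make P1 indifferent between A and B
P1 chooses p to make P2 indifferent between X and Y
Mixed NE: P1 plays (A: 0.9474, B: 0.0526), P2 plays (X: 0.0526, Y: 0.9474)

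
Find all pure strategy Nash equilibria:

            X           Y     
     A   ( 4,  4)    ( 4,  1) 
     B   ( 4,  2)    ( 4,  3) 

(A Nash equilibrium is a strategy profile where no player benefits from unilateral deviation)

Nash equilibrium: (A, X), (B, Y)

Work:
Best responses:
  P1 vs X: payoffs [4, 4] → best response A/B (payoff 4)
  P1 vs Y: payoffs [4, 4] → best response A/B (payoff 4)
  P2 vs A: payoffs [4, 1] → best response X (payoff 4)
  P2 vs B: payoffs [2, 3] → best response Y (payoff 3)
Mutual best responses: (A,X), (B,Y) → Nash equilibria.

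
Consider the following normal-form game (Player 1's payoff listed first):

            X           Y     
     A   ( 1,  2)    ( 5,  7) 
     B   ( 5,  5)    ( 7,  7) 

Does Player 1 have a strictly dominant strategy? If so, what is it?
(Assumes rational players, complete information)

Yes, Player 1's strictly dominant strategy is B

Work:
A strategy strictly dominates another if it gives a strictly higher payoff against every opponent action. Compare each pair of P1's strategies column-by-column:
  A vs B: [1 vs 5, 5 vs 7] → A does not strictly dominate B (column X: 1 ≤ 5)
  B vs A: [5 vs 1, 7 vs 5] → B strictly dominates A
B strictly dominates every other strategy → strictly dominant.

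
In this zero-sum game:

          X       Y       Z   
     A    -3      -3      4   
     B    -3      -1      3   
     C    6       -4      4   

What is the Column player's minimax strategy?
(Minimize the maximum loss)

Column should play Y, value = -1

Work:
Column player minimizes Row's maximum payoff:
Column X: max payoff to Row = 6
Column Y: max payoff to Row = -1
Column Z: max payoff to Row = 4
Minimum is -1, achieved by column Y.
Minimax strategy: Y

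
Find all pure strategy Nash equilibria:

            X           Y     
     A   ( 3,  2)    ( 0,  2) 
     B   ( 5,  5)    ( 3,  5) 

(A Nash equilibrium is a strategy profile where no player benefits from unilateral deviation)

Nash equilibrium: (B, X), (B, Y)

Work:
Best responses:
  P1 vs X: payoffs [3, 5] → best response B (payoff 5)
  P1 vs Y: payoffs [0, 3] → best response B (payoff 3)
  P2 vs A: payoffs [2, 2] → best response X/Y (payoff 2)
  P2 vs B: payoffs [5, 5] → best response X/Y (payoff 5)
Mutual best responses: (B,X), (B,Y) → Nash equilibria.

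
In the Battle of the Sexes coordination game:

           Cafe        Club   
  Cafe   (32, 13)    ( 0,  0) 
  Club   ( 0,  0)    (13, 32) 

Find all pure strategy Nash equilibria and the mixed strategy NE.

Pure NE: (Cafe, Cafe) and (Club, Club); Mixed NE: p = 0.7111, q = 0.2889

Work:
Check pure NE:
(Cafe, Cafe): (32, 13) - no unilateral deviation beneficial
(Club, Club): (13, 32) - no unilateral deviation beneficial
Mixed NE: P1 plays Cafe with p = 0.7111, P2 plays Cafe with q = 0.2889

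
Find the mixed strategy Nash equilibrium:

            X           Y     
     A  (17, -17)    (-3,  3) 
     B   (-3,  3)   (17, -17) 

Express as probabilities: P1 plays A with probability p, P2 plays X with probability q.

p = 0.5, q = 0.5

Work:
Find probabilities that make opponent indifferent:
P2 chooses q to make P1 indifferent between A and B
P1 chooses p to make P2 indifferent between X and Y
Mixed NE: P1 plays (A: 0.5, B: 0.5), P2 plays (X: 0.5, Y: 0.5)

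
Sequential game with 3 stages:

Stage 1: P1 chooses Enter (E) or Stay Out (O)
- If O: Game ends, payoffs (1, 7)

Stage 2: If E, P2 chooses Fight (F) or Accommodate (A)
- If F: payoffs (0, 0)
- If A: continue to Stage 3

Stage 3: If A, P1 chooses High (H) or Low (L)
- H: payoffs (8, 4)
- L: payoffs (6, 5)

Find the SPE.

SPE: (E, A, H); Outcome (8, 4)

Work:
Stage 3: P1 chooses H (8 vs 6)
Stage 2: P2: F->0, A->4 (anticipating H). Choose A
Stage 1: P1: O->1, E->8 (anticipating A, H). Choose E
SPE path: E -> A -> H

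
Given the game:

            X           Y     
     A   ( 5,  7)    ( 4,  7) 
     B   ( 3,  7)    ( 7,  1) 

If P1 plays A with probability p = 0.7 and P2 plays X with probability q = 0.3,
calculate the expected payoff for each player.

E[P1] = 4.75, E[P2] = 5.74

Work:
E[P1] = p·q·π₁(A,X) + p·(1-q)·π₁(A,Y) + (1-p)·q·π₁(B,X) + (1-p)·(1-q)·π₁(B,Y)
= 0.7·0.3·5 + 0.7·0.7·4 + 0.3·0.3·3 + 0.3·0.7·7
= 4.75

E[P2] = 5.74 (similar calculation)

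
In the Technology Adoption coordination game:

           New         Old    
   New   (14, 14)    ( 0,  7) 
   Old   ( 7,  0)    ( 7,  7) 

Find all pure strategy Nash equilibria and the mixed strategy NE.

Pure NE: (New, New) and (Old, Old); Mixed NE: p = 0.5, q = 0.5

Work:
Check pure NE:
(New, New): (14, 14) - no unilateral deviation beneficial
(Old, Old): (7, 7) - no unilateral deviation beneficial
Mixed NE: P1 plays New with p = 0.5, P2 plays New with q = 0.5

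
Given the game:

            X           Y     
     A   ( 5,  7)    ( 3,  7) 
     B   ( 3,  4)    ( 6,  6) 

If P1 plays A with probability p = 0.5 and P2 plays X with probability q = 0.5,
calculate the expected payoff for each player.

E[P1] = 4.25, E[P2] = 6.0

Work:
E[P1] = p·q·π₁(A,X) + p·(1-q)·π₁(A,Y) + (1-p)·q·π₁(B,X) + (1-p)·(1-q)·π₁(B,Y)
= 0.5·0.5·5 + 0.5·0.5·3 + 0.5·0.5·3 + 0.5·0.5·6
= 4.25

E[P2] = 6.0 (similar calculation)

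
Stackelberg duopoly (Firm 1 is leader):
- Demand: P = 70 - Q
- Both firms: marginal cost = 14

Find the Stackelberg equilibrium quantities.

q₁* (leader) = 28.0, q₂* (follower) = 14.0

Work:
Follower's reaction: q₂ = (a - c - q₁)/2
Leader substitutes: π₁ = q₁·(a - q₁ - (a-c-q₁)/2 - c)
FOC: q₁* = (70 - 14)/2 = 28.00
Then: q₂* = (70 - 14 - 28.0)/2 = 14.00
Leader has first-mover advantage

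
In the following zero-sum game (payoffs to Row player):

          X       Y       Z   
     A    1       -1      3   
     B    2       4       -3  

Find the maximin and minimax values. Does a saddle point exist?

Maximin = -1, Minimax = 2, Saddle: False

Work:
Row minimums: [-1, -3] → maximin = -1
Column maximums: [2, 4, 3] → minimax = 2
No saddle point (maximin ≠ minimax). Mixed strategy needed.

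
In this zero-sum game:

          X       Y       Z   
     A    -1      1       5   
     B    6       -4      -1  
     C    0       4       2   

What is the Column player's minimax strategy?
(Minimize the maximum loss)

Column should play Y, value = 4

Work:
Column player minimizes Row's maximum payoff:
Column X: max payoff to Row = 6
Column Y: max payoff to Row = 4
Column Z: max payoff to Row = 5
Minimum is 4, achieved by column Y.
Minimax strategy: Y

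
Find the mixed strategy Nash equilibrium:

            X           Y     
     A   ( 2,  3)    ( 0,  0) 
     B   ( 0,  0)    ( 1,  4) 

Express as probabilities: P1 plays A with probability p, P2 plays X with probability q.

p = 0.5714, q = 0.3333

Work:
Find probabilities that make opponent indifferent:
P2 chooses q to make P1 indifferent between A and B
P1 chooses p to make P2 indifferent between X and Y
Mixed NE: P1 plays (A: 0.5714, B: 0.4286), P2 plays (X: 0.3333, Y: 0.6667)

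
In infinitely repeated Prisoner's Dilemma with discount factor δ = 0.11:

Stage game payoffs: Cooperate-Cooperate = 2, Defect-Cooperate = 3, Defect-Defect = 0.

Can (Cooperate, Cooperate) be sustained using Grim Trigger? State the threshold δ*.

δ* = 0.3333; since δ = 0.11 < 0.3333, cooperation cannot be sustained

Work:
For Grim Trigger:
Cooperate forever: 2/(1-δ)
Defect then punished: 3 + 0·δ/(1-δ)
Need: 2/(1-δ) ≥ 3 + 0·δ/(1-δ)
Solving: δ ≥ (T-R)/(T-P) = (3-2)/(3-0) = 0.3333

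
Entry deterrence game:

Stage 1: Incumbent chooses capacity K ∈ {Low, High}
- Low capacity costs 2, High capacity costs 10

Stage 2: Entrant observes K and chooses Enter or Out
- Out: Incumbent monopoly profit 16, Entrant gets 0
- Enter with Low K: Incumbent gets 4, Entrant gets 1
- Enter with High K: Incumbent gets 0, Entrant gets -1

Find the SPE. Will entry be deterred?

SPE: (High, Enter|Low, Out|High); Entry deterred. Incumbent net profit = 6

Work:
After Low K: Entrant enters (1 > 0)
After High K: Entrant stays out (-1 < 0)
Incumbent: Low → 4−2=2, High → 16−10=6
Incumbent chooses High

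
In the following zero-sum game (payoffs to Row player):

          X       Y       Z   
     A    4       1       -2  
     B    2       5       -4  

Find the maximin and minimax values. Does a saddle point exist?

Maximin = -2, Minimax = -2, Saddle: True

Work:
Row minimums: [-2, -4] → maximin = -2
Column maximums: [4, 5, -2] → minimax = -2
Saddle point exists! Game value = -2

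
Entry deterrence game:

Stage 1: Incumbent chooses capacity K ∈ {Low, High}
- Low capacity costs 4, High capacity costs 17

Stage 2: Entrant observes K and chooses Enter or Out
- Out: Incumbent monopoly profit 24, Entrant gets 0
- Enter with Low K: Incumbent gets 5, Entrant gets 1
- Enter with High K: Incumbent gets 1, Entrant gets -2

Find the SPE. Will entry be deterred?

SPE: (High, Enter|Low, Out|High); Entry deterred. Incumbent net profit = 7

Work:
After Low K: Entrant enters (1 > 0)
After High K: Entrant stays out (-2 < 0)
Incumbent: Low → 5−4=1, High → 24−17=7
Incumbent chooses High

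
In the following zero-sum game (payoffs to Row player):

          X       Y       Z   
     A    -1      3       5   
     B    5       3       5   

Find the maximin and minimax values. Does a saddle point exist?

Maximin = 3, Minimax = 3, Saddle: True

Work:
Row minimums: [-1, 3] → maximin = 3
Column maximums: [5, 3, 5] → minimax = 3
Saddle point exists! Game value = 3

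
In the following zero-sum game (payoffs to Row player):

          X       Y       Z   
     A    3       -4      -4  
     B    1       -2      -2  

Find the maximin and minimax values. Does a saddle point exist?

Maximin = -2, Minimax = -2, Saddle: True

Work:
Row minimums: [-4, -2] → maximin = -2
Column maximums: [3, -2, -2] → minimax = -2
Saddle point exists! Game value = -2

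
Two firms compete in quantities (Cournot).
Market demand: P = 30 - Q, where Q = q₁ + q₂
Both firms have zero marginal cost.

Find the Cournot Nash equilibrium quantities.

q₁* = q₂* = 10.0; P* = 10.0

Work:
Profit: π_i = P·q_i = (a - q_i - q_j)·q_i
FOC: ∂π_i/∂q_i = a - 2q_i - q_j = 0
Reaction function: q_i = (30 - q_j)/2
Symmetry: q* = 30/3 = 10.0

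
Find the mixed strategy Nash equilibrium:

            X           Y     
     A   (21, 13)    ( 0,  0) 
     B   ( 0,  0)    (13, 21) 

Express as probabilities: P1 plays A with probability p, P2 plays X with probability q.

p = 0.6176, q = 0.3824

Work:
Find probabilities that make opponent indifferent:
P2 chooses q to make P1 indifferent between A and B
P1 chooses p to make P2 indifferent between X and Y
Mixed NE: P1 plays (A: 0.6176, B: 0.3824), P2 plays (X: 0.3824, Y: 0.6176)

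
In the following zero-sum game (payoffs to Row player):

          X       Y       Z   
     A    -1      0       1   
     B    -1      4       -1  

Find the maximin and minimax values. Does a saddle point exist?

Maximin = -1, Minimax = -1, Saddle: True

Work:
Row minimums: [-1, -1] → maximin = -1
Column maximums: [-1, 4, 1] → minimax = -1
Saddle point exists! Game value = -1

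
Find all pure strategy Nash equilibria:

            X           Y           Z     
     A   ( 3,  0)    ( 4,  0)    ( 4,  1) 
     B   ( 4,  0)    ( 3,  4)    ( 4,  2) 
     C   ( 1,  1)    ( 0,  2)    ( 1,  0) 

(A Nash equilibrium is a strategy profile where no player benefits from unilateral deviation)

Nash equilibrium: (A, Z)

Work:
Best responses:
  P1 vs X: payoffs [3, 4, 1] → best response B (payoff 4)
  P1 vs Y: payoffs [4, 3, 0] → best response A (payoff 4)
  P1 vs Z: payoffs [4, 4, 1] → best response A/B (payoff 4)
  P2 vs A: payoffs [0, 0, 1] → best response Z (payoff 1)
  P2 vs B: payoffs [0, 4, 2] → best response Y (payoff 4)
  P2 vs C: payoffs [1, 2, 0] → best response Y (payoff 2)
Mutual best responses: (A,Z) → Nash equilibria.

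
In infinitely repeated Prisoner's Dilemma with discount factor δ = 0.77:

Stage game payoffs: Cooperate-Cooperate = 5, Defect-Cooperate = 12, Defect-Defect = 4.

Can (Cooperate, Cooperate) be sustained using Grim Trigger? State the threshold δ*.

δ* = 0.875; since δ = 0.77 < 0.875, cooperation cannot be sustained

Work:
For Grim Trigger:
Cooperate forever: 5/(1-δ)
Defect then punished: 12 + 4·δ/(1-δ)
Need: 5/(1-δ) ≥ 12 + 4·δ/(1-δ)
Solving: δ ≥ (T-R)/(T-P) = (12-5)/(12-4) = 0.875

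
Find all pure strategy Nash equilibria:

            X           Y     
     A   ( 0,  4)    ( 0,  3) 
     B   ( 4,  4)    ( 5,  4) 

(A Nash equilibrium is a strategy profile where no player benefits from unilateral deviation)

Nash equilibrium: (B, X), (B, Y)

Work:
Best responses:
  P1 vs X: payoffs [0, 4] → best response B (payoff 4)
  P1 vs Y: payoffs [0, 5] → best response B (payoff 5)
  P2 vs A: payoffs [4, 3] → best response X (payoff 4)
  P2 vs B: payoffs [4, 4] → best response X/Y (payoff 4)
Mutual best responses: (B,X), (B,Y) → Nash equilibria.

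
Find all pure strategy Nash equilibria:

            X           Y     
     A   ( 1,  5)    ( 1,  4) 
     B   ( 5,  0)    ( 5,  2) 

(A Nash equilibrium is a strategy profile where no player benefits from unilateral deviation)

Nash equilibrium: (B, Y)

Work:
Best responses:
  P1 vs X: payoffs [1, 5] → best response B (payoff 5)
  P1 vs Y: payoffs [1, 5] → best response B (payoff 5)
  P2 vs A: payoffs [5, 4] → best response X (payoff 5)
  P2 vs B: payoffs [0, 2] → best response Y (payoff 2)
Mutual best responses: (B,Y) → Nash equilibria.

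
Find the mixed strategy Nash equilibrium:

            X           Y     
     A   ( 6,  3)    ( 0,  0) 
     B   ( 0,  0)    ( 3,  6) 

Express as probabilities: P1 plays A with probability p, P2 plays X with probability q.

p = 0.6667, q = 0.3333

Work:
Find probabilities that make opponent indifferent:
P2 chooses q to make P1 indifferent between A and B
P1 chooses p to make P2 indifferent between X and Y
Mixed NE: P1 plays (A: 0.6667, B: 0.3333), P2 plays (X: 0.3333, Y: 0.6667)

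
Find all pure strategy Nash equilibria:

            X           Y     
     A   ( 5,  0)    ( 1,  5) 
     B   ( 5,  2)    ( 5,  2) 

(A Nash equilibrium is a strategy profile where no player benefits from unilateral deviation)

Nash equilibrium: (B, X), (B, Y)

Work:
Best responses:
  P1 vs X: payoffs [5, 5] → best response A/B (payoff 5)
  P1 vs Y: payoffs [1, 5] → best response B (payoff 5)
  P2 vs A: payoffs [0, 5] → best response Y (payoff 5)
  P2 vs B: payoffs [2, 2] → best response X/Y (payoff 2)
Mutual best responses: (B,X), (B,Y) → Nash equilibria.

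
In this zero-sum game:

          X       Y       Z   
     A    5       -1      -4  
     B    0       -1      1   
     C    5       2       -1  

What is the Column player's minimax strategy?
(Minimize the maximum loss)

Column should play Z, value = 1

Work:
Column player minimizes Row's maximum payoff:
Column X: max payoff to Row = 5
Column Y: max payoff to Row = 2
Column Z: max payoff to Row = 1
Minimum is 1, achieved by column Z.
Minimax strategy: Z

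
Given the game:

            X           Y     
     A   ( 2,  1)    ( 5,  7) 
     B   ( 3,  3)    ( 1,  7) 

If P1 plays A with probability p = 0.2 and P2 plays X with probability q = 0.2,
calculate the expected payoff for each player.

E[P1] = 2.0, E[P2] = 6.12

Work:
E[P1] = p·q·π₁(A,X) + p·(1-q)·π₁(A,Y) + (1-p)·q·π₁(B,X) + (1-p)·(1-q)·π₁(B,Y)
= 0.2·0.2·2 + 0.2·0.8·5 + 0.8·0.2·3 + 0.8·0.8·1
= 2.0

E[P2] = 6.12 (similar calculation)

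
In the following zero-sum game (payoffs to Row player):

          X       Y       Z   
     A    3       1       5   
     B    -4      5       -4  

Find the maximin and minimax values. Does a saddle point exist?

Maximin = 1, Minimax = 3, Saddle: False

Work:
Row minimums: [1, -4] → maximin = 1
Column maximums: [3, 5, 5] → minimax = 3
No saddle point (maximin ≠ minimax). Mixed strategy needed.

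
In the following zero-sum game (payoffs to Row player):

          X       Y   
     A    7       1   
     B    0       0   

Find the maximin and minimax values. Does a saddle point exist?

Maximin = 1, Minimax = 1, Saddle: True

Work:
Row minimums: [1, 0] → maximin = 1
Column maximums: [7, 1] → minimax = 1
Saddle point exists! Game value = 1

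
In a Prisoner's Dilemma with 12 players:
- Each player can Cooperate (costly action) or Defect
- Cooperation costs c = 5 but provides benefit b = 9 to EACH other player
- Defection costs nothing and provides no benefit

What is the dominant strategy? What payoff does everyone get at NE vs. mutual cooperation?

Dominant: Defect; NE payoff = 0; Coop payoff = 94

Work:
Defect dominates (saves cost c = 5, benefit to others is external)
NE: All defect → everyone gets 0
If all cooperate: each receives (11)×9 - 5 = 94
Social dilemma: 94 > 0 but NE gives 0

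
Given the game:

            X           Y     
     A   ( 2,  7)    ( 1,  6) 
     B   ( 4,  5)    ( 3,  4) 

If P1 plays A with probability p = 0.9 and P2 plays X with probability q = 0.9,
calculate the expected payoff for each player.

E[P1] = 2.1, E[P2] = 6.7

Work:
E[P1] = p·q·π₁(A,X) + p·(1-q)·π₁(A,Y) + (1-p)·q·π₁(B,X) + (1-p)·(1-q)·π₁(B,Y)
= 0.9·0.9·2 + 0.9·0.1·1 + 0.1·0.9·4 + 0.1·0.1·3
= 2.1

E[P2] = 6.7 (similar calculation)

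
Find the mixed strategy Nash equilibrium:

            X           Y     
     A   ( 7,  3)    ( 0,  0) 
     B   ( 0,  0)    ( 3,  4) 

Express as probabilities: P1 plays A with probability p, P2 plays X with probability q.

p = 0.5714, q = 0.3

Work:
Find probabilities that make opponent indifferent:
P2 chooses q to make P1 indifferent between A and B
P1 chooses p to make P2 indifferent between X and Y
Mixed NE: P1 plays (A: 0.5714, B: 0.4286), P2 plays (X: 0.3, Y: 0.7)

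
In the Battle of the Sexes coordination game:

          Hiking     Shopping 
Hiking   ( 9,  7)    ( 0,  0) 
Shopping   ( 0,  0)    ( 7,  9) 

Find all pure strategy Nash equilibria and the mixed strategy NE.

Pure NE: (Hiking, Hiking) and (Shopping, Shopping); Mixed NE: p = 0.5625, q = 0.4375

Work:
Check pure NE:
(Hiking, Hiking): (9, 7) - no unilateral deviation beneficial
(Shopping, Shopping): (7, 9) - no unilateral deviation beneficial
Mixed NE: P1 plays Hiking with p = 0.5625, P2 plays Hiking with q = 0.4375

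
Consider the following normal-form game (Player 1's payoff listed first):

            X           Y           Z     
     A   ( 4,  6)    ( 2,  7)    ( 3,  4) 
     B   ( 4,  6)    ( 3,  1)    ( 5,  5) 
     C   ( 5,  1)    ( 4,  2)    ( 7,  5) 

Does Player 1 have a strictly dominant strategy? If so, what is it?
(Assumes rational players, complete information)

Yes, Player 1's strictly dominant strategy is C

Work:
A strategy strictly dominates another if it gives a strictly higher payoff against every opponent action. Compare each pair of P1's strategies column-by-column:
  A vs B: [4 vs 4, 2 vs 3, 3 vs 5] → A does not strictly dominate B (column X: 4 ≤ 4)
  A vs C: [4 vs 5, 2 vs 4, 3 vs 7] → A does not strictly dominate C (column X: 4 ≤ 5)
  B vs A: [4 vs 4, 3 vs 2, 5 vs 3] → B does not strictly dominate A (column X: 4 ≤ 4)
  B vs C: [4 vs 5, 3 vs 4, 5 vs 7] → B does not strictly dominate C (column X: 4 ≤ 5)
  C vs A: [5 vs 4, 4 vs 2, 7 vs 3] → C strictly dominates A
  C vs B: [5 vs 4, 4 vs 3, 7 vs 5] → C strictly dominates B
C strictly dominates every other strategy → strictly dominant.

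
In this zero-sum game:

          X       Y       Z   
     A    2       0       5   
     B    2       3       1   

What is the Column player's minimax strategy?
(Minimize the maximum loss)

Column should play X, value = 2

Work:
Column player minimizes Row's maximum payoff:
Column X: max payoff to Row = 2
Column Y: max payoff to Row = 3
Column Z: max payoff to Row = 5
Minimum is 2, achieved by column X.
Minimax strategy: X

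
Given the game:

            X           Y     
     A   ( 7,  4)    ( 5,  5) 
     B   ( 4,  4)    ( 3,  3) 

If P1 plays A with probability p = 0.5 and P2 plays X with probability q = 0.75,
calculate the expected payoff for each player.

E[P1] = 5.125, E[P2] = 4.0

Work:
E[P1] = p·q·π₁(A,X) + p·(1-q)·π₁(A,Y) + (1-p)·q·π₁(B,X) + (1-p)·(1-q)·π₁(B,Y)
= 0.5·0.75·7 + 0.5·0.25·5 + 0.5·0.75·4 + 0.5·0.25·3
= 5.125

E[P2] = 4.0 (similar calculation)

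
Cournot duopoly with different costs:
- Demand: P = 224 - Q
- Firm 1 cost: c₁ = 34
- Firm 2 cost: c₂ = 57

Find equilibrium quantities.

q₁* = 71.0, q₂* = 48.0

Work:
Reaction: q₁ = (224 - 34 - q₂)/2
Reaction: q₂ = (224 - 57 - q₁)/2
Solve simultaneously:
q₁* = (224 - 2×34 + 57)/3 = 71.0
q₂* = (224 - 2×57 + 34)/3 = 48.0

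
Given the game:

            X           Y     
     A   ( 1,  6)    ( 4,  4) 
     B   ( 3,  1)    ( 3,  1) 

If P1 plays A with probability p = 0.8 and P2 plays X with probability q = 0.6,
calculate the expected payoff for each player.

E[P1] = 2.36, E[P2] = 4.36

Work:
E[P1] = p·q·π₁(A,X) + p·(1-q)·π₁(A,Y) + (1-p)·q·π₁(B,X) + (1-p)·(1-q)·π₁(B,Y)
= 0.8·0.6·1 + 0.8·0.4·4 + 0.2·0.6·3 + 0.2·0.4·3
= 2.36

E[P2] = 4.36 (similar calculation)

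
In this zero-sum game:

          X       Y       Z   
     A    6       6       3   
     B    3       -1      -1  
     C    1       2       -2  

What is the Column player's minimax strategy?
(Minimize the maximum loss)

Column should play Z, value = 3

Work:
Column player minimizes Row's maximum payoff:
Column X: max payoff to Row = 6
Column Y: max payoff to Row = 6
Column Z: max payoff to Row = 3
Minimum is 3, achieved by column Z.
Minimax strategy: Z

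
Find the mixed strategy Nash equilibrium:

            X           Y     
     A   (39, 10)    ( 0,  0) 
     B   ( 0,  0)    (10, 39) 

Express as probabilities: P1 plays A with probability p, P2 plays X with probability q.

p = 0.7959, q = 0.2041

Work:
Find probabilities that make opponent indifferent:
P2 chooses q to make P1 indifferent between A and B
P1 chooses p to make P2 indifferent between X and Y
Mixed NE: P1 plays (A: 0.7959, B: 0.2041), P2 plays (X: 0.2041, Y: 0.7959)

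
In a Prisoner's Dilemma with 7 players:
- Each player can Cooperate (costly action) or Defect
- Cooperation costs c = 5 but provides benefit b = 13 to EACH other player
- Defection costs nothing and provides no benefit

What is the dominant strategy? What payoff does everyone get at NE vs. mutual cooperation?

Dominant: Defect; NE payoff = 0; Coop payoff = 73

Work:
Defect dominates (saves cost c = 5, benefit to others is external)
NE: All defect → everyone gets 0
If all cooperate: each receives (6)×13 - 5 = 73
Social dilemma: 73 > 0 but NE gives 0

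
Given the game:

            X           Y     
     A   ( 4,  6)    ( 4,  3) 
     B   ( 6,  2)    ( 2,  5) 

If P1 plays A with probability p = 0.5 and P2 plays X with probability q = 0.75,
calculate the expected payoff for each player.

E[P1] = 4.5, E[P2] = 4.0

Work:
E[P1] = p·q·π₁(A,X) + p·(1-q)·π₁(A,Y) + (1-p)·q·π₁(B,X) + (1-p)·(1-q)·π₁(B,Y)
= 0.5·0.75·4 + 0.5·0.25·4 + 0.5·0.75·6 + 0.5·0.25·2
= 4.5

E[P2] = 4.0 (similar calculation)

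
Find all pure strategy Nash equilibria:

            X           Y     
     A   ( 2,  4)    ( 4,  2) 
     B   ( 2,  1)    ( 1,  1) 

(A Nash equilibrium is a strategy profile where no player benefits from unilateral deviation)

Nash equilibrium: (A, X), (B, X)

Work:
Best responses:
  P1 vs X: payoffs [2, 2] → best response A/B (payoff 2)
  P1 vs Y: payoffs [4, 1] → best response A (payoff 4)
  P2 vs A: payoffs [4, 2] → best response X (payoff 4)
  P2 vs B: payoffs [1, 1] → best response X/Y (payoff 1)
Mutual best responses: (A,X), (B,X) → Nash equilibria.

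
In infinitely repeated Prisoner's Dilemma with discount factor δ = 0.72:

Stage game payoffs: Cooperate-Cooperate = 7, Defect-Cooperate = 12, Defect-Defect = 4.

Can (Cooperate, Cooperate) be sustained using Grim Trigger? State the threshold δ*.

δ* = 0.625; since δ = 0.72 ≥ 0.625, cooperation can be sustained

Work:
For Grim Trigger:
Cooperate forever: 7/(1-δ)
Defect then punished: 12 + 4·δ/(1-δ)
Need: 7/(1-δ) ≥ 12 + 4·δ/(1-δ)
Solving: δ ≥ (T-R)/(T-P) = (12-7)/(12-4) = 0.625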